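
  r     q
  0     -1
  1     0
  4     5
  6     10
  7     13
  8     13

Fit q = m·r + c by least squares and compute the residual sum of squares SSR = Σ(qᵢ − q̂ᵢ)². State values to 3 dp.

SSR = 3.531

Normal-equation sums: Σr·r = 166, Σr = 26, Σ1 = 6.
And Σr·q = 275, Σq = 40.
AᵀA·[m, c]ᵀ = Aᵀq becomes [[166, 26]; [26, 6]]·[m, c]ᵀ = [275, 40]ᵀ.
Determinant 166·6 − 26² = 320.
m = (275·6 − 26·40)/320 = 61/32; c = (166·40 − 26·275)/320 = -51/32.
Residuals: 19/32, -5/16, -33/32, 5/32, 5/4, -21/32; SSR = 113/32.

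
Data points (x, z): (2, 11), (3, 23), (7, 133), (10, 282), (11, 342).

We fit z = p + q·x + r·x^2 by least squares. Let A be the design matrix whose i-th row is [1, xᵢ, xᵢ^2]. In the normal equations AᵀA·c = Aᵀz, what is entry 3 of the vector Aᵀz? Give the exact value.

76350

Entry 3 ↔ basis x^2, so (Aᵀz)_{3} = Σᵢ (x^2)·zᵢ = (4)·(11) + (9)·(23) + (49)·(133) + (100)·(282) + (121)·(342) = 76350.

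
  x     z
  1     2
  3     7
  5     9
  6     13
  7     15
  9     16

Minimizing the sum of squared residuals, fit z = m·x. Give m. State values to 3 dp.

The normal equations are: 201·m = 395.
m = 395/201 = 1.96517.

m = 1.965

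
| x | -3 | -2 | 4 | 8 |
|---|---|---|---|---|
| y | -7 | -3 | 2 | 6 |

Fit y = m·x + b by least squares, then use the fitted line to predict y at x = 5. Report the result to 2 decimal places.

From the data, Σx·x = 93, Σx = 7, Σ1 = 4.
For Aᵀy: Σx·y = 83, Σy = -2.
AᵀA·[m, b]ᵀ = Aᵀy becomes [[93, 7]; [7, 4]]·[m, b]ᵀ = [83, -2]ᵀ.
Eliminating b: 4·(row 1) − 7·(row 2) gives 323·m = 4·83 − 7·(-2) = 346, so m = 346/323.
Then b = ((-2) − 7·(346/323))/4 = -767/323.
At x = 5: ŷ = (346/323)·(5) + (-767/323)·(1) = 963/323.

ŷ = 2.98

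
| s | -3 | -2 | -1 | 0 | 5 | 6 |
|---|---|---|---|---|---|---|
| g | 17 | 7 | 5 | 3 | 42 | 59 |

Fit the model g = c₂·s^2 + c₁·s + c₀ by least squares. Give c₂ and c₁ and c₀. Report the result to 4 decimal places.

c₂ = 1.5349, c₁ = 0.1546, c₀ = 2.8513

Setting ∂/∂c₂ … = 0 gives: 2019·c₂ + 305·c₁ + 75·c₀ = 3360;  305·c₂ + 75·c₁ + 5·c₀ = 494;  75·c₂ + 5·c₁ + 6·c₀ = 133.
(Σs^2·s^2 = 2019, Σs^2·s = 305, Σs^2 = 75, Σs·s = 75, Σs = 5, Σ1 = 6, Σs^2·g = 3360, Σs·g = 494, Σg = 133.)
Inverting the 3×3 Gram matrix, [c₂, c₁, c₀]ᵀ = [16393/10680, 2751/17800, 7613/2670]ᵀ.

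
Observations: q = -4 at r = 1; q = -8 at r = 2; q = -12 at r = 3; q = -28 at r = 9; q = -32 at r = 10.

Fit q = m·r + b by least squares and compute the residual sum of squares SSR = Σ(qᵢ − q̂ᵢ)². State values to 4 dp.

SSR = 2.7429

Compute the Gram sums: Σr·r = 195, Σr = 25, Σ1 = 5.
For Xᵀq: Σr·q = -628, Σq = -84.
So XᵀX·[m, b]ᵀ = Xᵀq: [[195, 25]; [25, 5]]·[m, b]ᵀ = [-628, -84]ᵀ.
det = 195·5 − 25² = 350.
m = ((-628)·5 − 25·(-84))/350 = -104/35; b = (195·(-84) − 25·(-628))/350 = -68/35.
Residuals: 32/35, -4/35, -8/7, 24/35, -12/35; SSR = 96/35.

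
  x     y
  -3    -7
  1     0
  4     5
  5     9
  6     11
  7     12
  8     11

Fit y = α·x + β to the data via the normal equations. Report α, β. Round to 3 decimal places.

α = 1.818, β = -1.416

Compute the Gram sums: Σx·x = 200, Σx = 28, Σ1 = 7.
For Aᵀy: Σx·y = 324, Σy = 41.
AᵀA·[α, β]ᵀ = Aᵀy becomes [[200, 28]; [28, 7]]·[α, β]ᵀ = [324, 41]ᵀ.
Δ = 200·7 − 28² = 616.
α = (324·7 − 28·41)/616 = 20/11; β = (200·41 − 28·324)/616 = -109/77.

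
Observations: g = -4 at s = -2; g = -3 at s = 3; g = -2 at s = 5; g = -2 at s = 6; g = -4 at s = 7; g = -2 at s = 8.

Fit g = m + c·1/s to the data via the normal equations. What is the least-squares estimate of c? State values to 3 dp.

Sums needed: Σ1 = 6, Σ1/s = 131/280, Σ1/s·1/s = 328049/705600.
For Aᵀg: Σg = -17, Σ1/s·g = -233/420.
Normal equations: [[6, 131/280]; [131/280, 328049/705600]]·[m, c]ᵀ = [-17, -233/420]ᵀ.
Δ = 6·(328049/705600) − (131/280)² = 120923/47040.
m = ((-17)·(328049/705600) − (131/280)·(-233/420))/(120923/47040) = -1078739/362769; c = (6·(-233/420) − (131/280)·(-17))/(120923/47040) = 217560/120923.

c = 1.799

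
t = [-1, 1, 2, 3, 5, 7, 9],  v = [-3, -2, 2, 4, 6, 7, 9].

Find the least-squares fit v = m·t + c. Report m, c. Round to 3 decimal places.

Entries of AᵀA: Σt·t = 170, Σt = 26, Σ1 = 7.
And Σt·v = 177, Σv = 23.
So AᵀA·[m, c]ᵀ = Aᵀv: [[170, 26]; [26, 7]]·[m, c]ᵀ = [177, 23]ᵀ.
Δ = 170·7 − 26² = 514.
m = (177·7 − 26·23)/514 = 641/514; c = (170·23 − 26·177)/514 = -346/257.

m = 1.247, c = -1.346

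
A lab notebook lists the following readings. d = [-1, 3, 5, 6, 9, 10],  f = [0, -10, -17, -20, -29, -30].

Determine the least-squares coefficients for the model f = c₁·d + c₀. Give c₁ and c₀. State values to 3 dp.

Compute the Gram sums: Σd·d = 252, Σd = 32, Σ1 = 6.
And Σd·f = -796, Σf = -106.
Δ = 252·6 − 32² = 488.
c₁ = ((-796)·6 − 32·(-106))/488 = -173/61; c₀ = (252·(-106) − 32·(-796))/488 = -155/61.

c₁ = -2.836, c₀ = -2.541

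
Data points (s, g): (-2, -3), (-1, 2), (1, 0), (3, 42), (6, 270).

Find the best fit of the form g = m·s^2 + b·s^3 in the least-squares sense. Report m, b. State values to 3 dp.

MᵀM·[m, b]ᵀ = Mᵀg reads: 1395·m + 7987·b = 10088;  7987·m + 47451·b = 59476.
(Σs^2·s^2 = 1395, Σs^2·s^3 = 7987, Σs^3·s^3 = 47451, Σs^2·g = 10088, Σs^3·g = 59476.)
Δ = 1395·47451 − 7987² = 2401976.
m = (10088·47451 − 7987·59476)/2401976 = 912719/600494; b = (1395·59476 − 7987·10088)/2401976 = 599041/600494.

m = 1.520, b = 0.998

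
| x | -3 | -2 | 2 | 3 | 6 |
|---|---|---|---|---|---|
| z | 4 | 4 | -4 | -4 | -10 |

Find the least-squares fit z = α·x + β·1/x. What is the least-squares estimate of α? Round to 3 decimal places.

α = -1.550

Compute the Gram sums: Σx·x = 62, Σx·1/x = 5, Σ1/x·1/x = 3/4.
For Aᵀz: Σx·z = -100, Σ1/x·z = -25/3.
Eliminating β: (3/4)·(row 1) − 5·(row 2) gives (43/2)·α = (3/4)·(-100) − 5·(-25/3) = -100/3, so α = -200/129.
Then β = ((-25/3) − 5·(-200/129))/(3/4) = -100/129.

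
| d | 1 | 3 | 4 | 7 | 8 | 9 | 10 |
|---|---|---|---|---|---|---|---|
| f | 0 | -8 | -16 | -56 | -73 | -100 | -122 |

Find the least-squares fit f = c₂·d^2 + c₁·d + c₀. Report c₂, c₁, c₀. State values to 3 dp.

Forming XᵀX = [[23396, 2676, 320]; [2676, 320, 42]; [320, 42, 7]] and Xᵀf = [-28044, -3184, -375]ᵀ gives XᵀX·[c₂, c₁, c₀]ᵀ = Xᵀf.
Row-reducing yields c₂ = -30777/21568, c₁ = 45925/21568, c₀ = -12015/10784.

c₂ = -1.427, c₁ = 2.129, c₀ = -1.114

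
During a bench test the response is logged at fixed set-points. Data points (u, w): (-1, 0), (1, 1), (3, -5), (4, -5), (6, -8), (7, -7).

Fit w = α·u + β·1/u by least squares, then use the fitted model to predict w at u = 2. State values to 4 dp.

ŵ = -1.7671

The normal equations are: 112·α + 6·β = -131;  6·α + (15677/7056)·β = -17/4.
(Σu·u = 112, Σu·1/u = 6, Σ1/u·1/u = 15677/7056, Σu·w = -131, Σ1/u·w = -17/4.)
Δ = 112·(15677/7056) − 6² = 13409/63.
α = ((-131)·(15677/7056) − 6·(-17/4))/(13409/63) = -1873759/1501808; β = (112·(-17/4) − 6·(-131))/(13409/63) = 19530/13409.
At u = 2: ŵ = (-1873759/1501808)·(2) + (19530/13409)·(1/2) = -120629/68264.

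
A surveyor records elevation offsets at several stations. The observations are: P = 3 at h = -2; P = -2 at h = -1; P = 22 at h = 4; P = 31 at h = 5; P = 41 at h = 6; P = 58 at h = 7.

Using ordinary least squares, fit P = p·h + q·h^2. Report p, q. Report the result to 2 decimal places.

p = 1.13, q = 1.01

The normal system MᵀM·[p, q]ᵀ = MᵀP is [[131, 739]; [739, 4595]]·[p, q]ᵀ = [891, 5455]ᵀ.
Determinant 131·4595 − 739² = 55824.
p = (891·4595 − 739·5455)/55824 = 15725/13956; q = (131·5455 − 739·891)/55824 = 14039/13956.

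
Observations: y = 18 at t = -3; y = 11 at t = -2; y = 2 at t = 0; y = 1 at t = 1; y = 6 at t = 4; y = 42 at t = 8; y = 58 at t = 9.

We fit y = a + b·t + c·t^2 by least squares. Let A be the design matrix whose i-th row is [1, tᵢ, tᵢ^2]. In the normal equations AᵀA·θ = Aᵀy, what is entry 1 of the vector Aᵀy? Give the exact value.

Entry 1 ↔ basis 1, so (Aᵀy)_{1} = Σᵢ yᵢ = (1)·(18) + (1)·(11) + (1)·(2) + (1)·(1) + (1)·(6) + (1)·(42) + (1)·(58) = 138.

138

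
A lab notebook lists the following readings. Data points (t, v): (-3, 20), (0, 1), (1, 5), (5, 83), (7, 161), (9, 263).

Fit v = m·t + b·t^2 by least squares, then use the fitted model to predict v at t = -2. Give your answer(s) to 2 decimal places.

The normal system MᵀM·[m, b]ᵀ = Mᵀv is [[165, 1171]; [1171, 9669]]·[m, b]ᵀ = [3854, 31452]ᵀ.
Eliminating b: 9669·(row 1) − 1171·(row 2) gives 224144·m = 9669·3854 − 1171·31452 = 434034, so m = 217017/112072.
Then b = (31452 − 1171·(217017/112072))/9669 = 338273/112072.
At t = -2: v̂ = (217017/112072)·(-2) + (338273/112072)·(4) = 459529/56036.

v̂ = 8.20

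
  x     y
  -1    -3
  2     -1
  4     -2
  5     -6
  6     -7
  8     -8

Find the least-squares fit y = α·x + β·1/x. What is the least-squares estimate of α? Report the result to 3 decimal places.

α = -1.141

With design matrix M, MᵀM = [[146, 6]; [6, 20101/14400]] and Mᵀy = [-143, -41/30]ᵀ.
Eliminating β: (20101/14400)·(row 1) − 6·(row 2) gives (1208173/7200)·α = (20101/14400)·(-143) − 6·(-41/30) = -2756363/14400, so α = -162139/142138.
Then β = ((-41/30) − 6·(-162139/142138))/(20101/14400) = 278880/71069.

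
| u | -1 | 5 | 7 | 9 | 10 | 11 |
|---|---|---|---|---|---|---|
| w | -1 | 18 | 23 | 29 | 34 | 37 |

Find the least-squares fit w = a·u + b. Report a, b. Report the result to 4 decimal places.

a = 3.1325, b = 1.9277

Normal-equation sums: Σu·u = 377, Σu = 41, Σ1 = 6.
Right-hand side: Σu·w = 1260, Σw = 140.
Normal equations: [[377, 41]; [41, 6]]·[a, b]ᵀ = [1260, 140]ᵀ.
det = 377·6 − 41² = 581.
a = (1260·6 − 41·140)/581 = 260/83; b = (377·140 − 41·1260)/581 = 160/83.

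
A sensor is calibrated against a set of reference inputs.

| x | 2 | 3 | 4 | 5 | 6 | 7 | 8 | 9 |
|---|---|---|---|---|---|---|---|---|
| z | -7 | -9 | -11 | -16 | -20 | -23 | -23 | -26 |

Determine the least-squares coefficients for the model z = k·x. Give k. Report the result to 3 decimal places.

The normal equations are: 284·k = -864.
Hence k = -864 / 284 ≈ -3.04225.

k = -3.042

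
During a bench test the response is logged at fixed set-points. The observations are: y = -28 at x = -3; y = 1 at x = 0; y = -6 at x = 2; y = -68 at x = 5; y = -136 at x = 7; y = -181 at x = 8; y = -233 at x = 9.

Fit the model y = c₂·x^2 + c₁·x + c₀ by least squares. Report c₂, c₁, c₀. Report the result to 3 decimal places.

c₂ = -3.034, c₁ = 1.256, c₀ = 2.523

Compute the Gram sums: Σx^2·x^2 = 13780, Σx^2·x = 1690, Σx^2 = 232, Σx·x = 232, Σx = 28, Σ1 = 7.
Right-hand side: Σx^2·y = -39097, Σx·y = -4765, Σy = -651.
Normal equations: [[13780, 1690, 232]; [1690, 232, 28]; [232, 28, 7]]·[c₂, c₁, c₀]ᵀ = [-39097, -4765, -651]ᵀ.
Inverting the 3×3 Gram matrix, [c₂, c₁, c₀]ᵀ = [-531811/175302, 220103/175302, 221119/87651]ᵀ.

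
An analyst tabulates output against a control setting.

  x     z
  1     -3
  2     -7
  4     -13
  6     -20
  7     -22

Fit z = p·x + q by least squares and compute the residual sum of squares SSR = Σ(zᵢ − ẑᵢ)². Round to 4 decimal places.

SSR = 1.0385

Forming AᵀA = [[106, 20]; [20, 5]] and Aᵀz = [-343, -65]ᵀ gives AᵀA·[p, q]ᵀ = Aᵀz.
det = 106·5 − 20² = 130.
p = ((-343)·5 − 20·(-65))/130 = -83/26; q = (106·(-65) − 20·(-343))/130 = -3/13.
Residuals: 11/26, -5/13, 0, -8/13, 15/26; SSR = 27/26.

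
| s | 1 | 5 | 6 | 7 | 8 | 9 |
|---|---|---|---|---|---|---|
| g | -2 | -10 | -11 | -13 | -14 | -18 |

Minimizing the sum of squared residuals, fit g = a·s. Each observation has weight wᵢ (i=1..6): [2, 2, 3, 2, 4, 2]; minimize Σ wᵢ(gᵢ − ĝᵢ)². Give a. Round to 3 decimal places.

MᵀWM·[a]ᵀ = MᵀWg reads: 676·a = -1256.
(Σwᵢ·s·s = 676, Σwᵢ·s·g = -1256.)
Hence a = -1256 / 676 ≈ -1.85799.

a = -1.858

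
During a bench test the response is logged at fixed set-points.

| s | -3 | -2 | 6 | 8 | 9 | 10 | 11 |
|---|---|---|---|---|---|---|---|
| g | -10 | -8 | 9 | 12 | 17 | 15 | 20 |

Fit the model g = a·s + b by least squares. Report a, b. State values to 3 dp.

a = 2.087, b = -3.769

Sums needed: Σs·s = 415, Σs = 39, Σ1 = 7.
And Σs·g = 719, Σg = 55.
Δ = 415·7 − 39² = 1384.
a = (719·7 − 39·55)/1384 = 361/173; b = (415·55 − 39·719)/1384 = -652/173.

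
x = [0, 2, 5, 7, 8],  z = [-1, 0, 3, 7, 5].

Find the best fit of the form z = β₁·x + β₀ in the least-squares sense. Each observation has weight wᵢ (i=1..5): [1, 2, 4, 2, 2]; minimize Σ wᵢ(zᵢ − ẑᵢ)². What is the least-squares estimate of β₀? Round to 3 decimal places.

β₀ = -1.533

From the data, Σwᵢ·x·x = 334, Σwᵢ·x = 54, Σwᵢ·1 = 11.
And Σwᵢ·x·z = 238, Σwᵢ·z = 35.
det = 334·11 − 54² = 758.
β₁ = (238·11 − 54·35)/758 = 364/379; β₀ = (334·35 − 54·238)/758 = -581/379.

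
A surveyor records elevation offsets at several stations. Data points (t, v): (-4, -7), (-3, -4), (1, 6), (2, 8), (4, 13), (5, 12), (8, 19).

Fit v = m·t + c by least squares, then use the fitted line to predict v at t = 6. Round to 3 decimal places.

v̂ = 15.635

Normal-equation sums: Σt·t = 135, Σt = 13, Σ1 = 7.
Right-hand side: Σt·v = 326, Σv = 47.
Normal equations: [[135, 13]; [13, 7]]·[m, c]ᵀ = [326, 47]ᵀ.
det = 135·7 − 13² = 776.
m = (326·7 − 13·47)/776 = 1671/776; c = (135·47 − 13·326)/776 = 2107/776.
At t = 6: v̂ = (1671/776)·(6) + (2107/776)·(1) = 12133/776.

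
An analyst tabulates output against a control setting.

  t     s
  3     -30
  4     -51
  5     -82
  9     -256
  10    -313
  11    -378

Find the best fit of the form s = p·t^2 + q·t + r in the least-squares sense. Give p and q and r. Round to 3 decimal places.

p = -2.931, q = -2.515, r = 4.568

From the data, Σt^2·t^2 = 32164, Σt^2·t = 3276, Σt^2 = 352, Σt·t = 352, Σt = 42, Σ1 = 6.
And Σt^2·s = -100910, Σt·s = -10296, Σs = -1110.
Inverting the 3×3 Gram matrix, [p, q, r]ᵀ = [-639/218, -7950/3161, 14441/3161]ᵀ.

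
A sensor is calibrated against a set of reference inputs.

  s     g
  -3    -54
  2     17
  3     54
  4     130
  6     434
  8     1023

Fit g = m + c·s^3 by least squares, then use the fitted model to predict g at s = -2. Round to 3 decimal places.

From the data, Σ1 = 6, Σs^3 = 800, Σs^3·s^3 = 314418.
Moment sums: Σg = 1604, Σs^3·g = 628892.
XᵀX·[m, c]ᵀ = Xᵀg becomes [[6, 800]; [800, 314418]]·[m, c]ᵀ = [1604, 628892]ᵀ.
Eliminating c: 314418·(row 1) − 800·(row 2) gives 1246508·m = 314418·1604 − 800·628892 = 1212872, so m = 303218/311627.
Then c = (628892 − 800·(303218/311627))/314418 = 622538/311627.
At s = -2: ĝ = (303218/311627)·(1) + (622538/311627)·(-8) = -4677086/311627.

ĝ = -15.009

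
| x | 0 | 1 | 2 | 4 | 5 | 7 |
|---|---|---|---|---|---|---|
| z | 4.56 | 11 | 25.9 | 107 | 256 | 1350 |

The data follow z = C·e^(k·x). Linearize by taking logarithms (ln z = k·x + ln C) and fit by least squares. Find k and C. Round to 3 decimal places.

Taking logs, ln z = k·x + ln C, so regress ln z on x.
Over the data: Σx = 19.0000, Σ(x)² = 95.0000, Σln z = 24.5953, Σx·ln z = 105.7786.
Normal system: [[95.0000, 19.0000]; [19.0000, 6]]·[k, ln C]ᵀ = [105.7786, 24.5953]ᵀ.
Solving (det = 209.0000): k = 0.80077, ln C = 1.56346, so C = exp(1.56346) = 4.77530.

k = 0.801, C = 4.775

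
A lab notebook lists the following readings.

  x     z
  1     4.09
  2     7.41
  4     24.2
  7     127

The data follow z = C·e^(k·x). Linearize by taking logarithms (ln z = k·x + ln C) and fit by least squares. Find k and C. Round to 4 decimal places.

k = 0.5725, C = 2.3556

Let Y = ln z. Fitting Y = k·x + ln C by least squares:
Σx = 14.0000, Σ(x)² = 70.0000, Σln z = 11.4419, Σx·ln z = 52.0689.
Equations: 70.0000·k + 14.0000·ln C = 52.0689;  14.0000·k + 4·ln C = 11.4419.
Δ = 70.0000·4 − (14.0000)² = 84.0000; k = (52.0689·4 − 14.0000·11.4419)/84.0000 = 0.57249, ln C = (70.0000·11.4419 − 14.0000·52.0689)/84.0000 = 0.85677, so C = exp(0.85677) = 2.35555.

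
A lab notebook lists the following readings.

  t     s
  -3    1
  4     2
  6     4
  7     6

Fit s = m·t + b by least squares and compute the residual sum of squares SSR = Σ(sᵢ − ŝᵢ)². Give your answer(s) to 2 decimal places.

SSR = 4.09

With design matrix A, AᵀA = [[110, 14]; [14, 4]] and Aᵀs = [71, 13]ᵀ.
det = 110·4 − 14² = 244.
m = (71·4 − 14·13)/244 = 51/122; b = (110·13 − 14·71)/244 = 109/61.
Residuals: 57/122, -89/61, -18/61, 157/122; SSR = 499/122.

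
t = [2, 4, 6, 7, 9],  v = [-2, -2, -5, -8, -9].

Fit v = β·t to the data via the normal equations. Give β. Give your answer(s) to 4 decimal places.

β = -0.9624

The normal equations are: 186·β = -179.
(Σt·t = 186, Σt·v = -179.)
β = (-179)/186 = -0.962366.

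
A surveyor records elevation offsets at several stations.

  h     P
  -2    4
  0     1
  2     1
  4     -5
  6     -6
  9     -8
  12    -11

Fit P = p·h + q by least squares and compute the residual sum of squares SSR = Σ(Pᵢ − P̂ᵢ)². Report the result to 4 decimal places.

Sums needed: Σh·h = 285, Σh = 31, Σ1 = 7.
Right-hand side: Σh·P = -266, ΣP = -24.
So AᵀA·[p, q]ᵀ = AᵀP: [[285, 31]; [31, 7]]·[p, q]ᵀ = [-266, -24]ᵀ.
Eliminating q: 7·(row 1) − 31·(row 2) gives 1034·p = 7·(-266) − 31·(-24) = -1118, so p = -559/517.
Then q = ((-24) − 31·(-559/517))/7 = 703/517.
Residuals: 247/517, -186/517, 932/517, -1052/517, -41/47, 192/517, 318/517; SSR = 4666/517.

SSR = 9.0251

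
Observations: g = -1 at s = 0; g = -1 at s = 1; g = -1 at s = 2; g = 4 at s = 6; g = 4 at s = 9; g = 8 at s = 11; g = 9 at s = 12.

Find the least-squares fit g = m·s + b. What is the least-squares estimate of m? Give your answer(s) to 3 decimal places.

m = 0.845

Sums needed: Σs·s = 387, Σs = 41, Σ1 = 7.
Right-hand side: Σs·g = 253, Σg = 22.
Eliminating b: 7·(row 1) − 41·(row 2) gives 1028·m = 7·253 − 41·22 = 869, so m = 869/1028.
Then b = (22 − 41·(869/1028))/7 = -1859/1028.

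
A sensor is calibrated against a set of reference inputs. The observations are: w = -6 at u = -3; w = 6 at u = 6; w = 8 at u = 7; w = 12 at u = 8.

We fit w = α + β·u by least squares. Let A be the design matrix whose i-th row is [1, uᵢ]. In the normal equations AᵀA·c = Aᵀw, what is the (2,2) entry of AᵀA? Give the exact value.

158

Row 2 ↔ basis u, column 2 ↔ basis u, so (AᵀA)_{2,2} = Σᵢ (u)·(u) = (-3)·(-3) + (6)·(6) + (7)·(7) + (8)·(8) = 158.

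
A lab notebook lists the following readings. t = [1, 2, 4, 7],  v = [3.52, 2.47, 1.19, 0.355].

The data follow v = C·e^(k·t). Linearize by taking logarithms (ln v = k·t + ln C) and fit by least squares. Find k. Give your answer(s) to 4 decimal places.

k = -0.3829

Let Y = ln v. Fitting Y = k·t + ln C by least squares:
XᵀX = [[70.0000, 14.0000]; [14.0000, 4]], rhs = [-3.4868, 1.3010]ᵀ  (here Σt = 14.0000, Σ(t)² = 70.0000, Σln v = 1.3010, Σt·ln v = -3.4868).
Slope k = (n·Σt·ln v − Σt·Σln v)/(n·Σ(t)² − (Σt)²) = (4·-3.4868 − 14.0000·1.3010)/84.0000 = -0.38287; ln C = (Σln v − k·Σt)/n = 1.66529.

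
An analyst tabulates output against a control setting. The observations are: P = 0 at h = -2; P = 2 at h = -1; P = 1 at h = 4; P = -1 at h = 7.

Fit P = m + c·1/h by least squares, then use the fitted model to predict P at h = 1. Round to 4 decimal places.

Forming XᵀX = [[4, -31/28]; [-31/28, 1045/784]] and XᵀP = [2, -53/28]ᵀ gives XᵀX·[m, c]ᵀ = XᵀP.
Determinant 4·(1045/784) − (-31/28)² = 3219/784.
m = (2·(1045/784) − (-31/28)·(-53/28))/(3219/784) = 149/1073; c = (4·(-53/28) − (-31/28)·2)/(3219/784) = -1400/1073.
At h = 1: P̂ = (149/1073)·(1) + (-1400/1073)·(1) = -1251/1073.

P̂ = -1.1659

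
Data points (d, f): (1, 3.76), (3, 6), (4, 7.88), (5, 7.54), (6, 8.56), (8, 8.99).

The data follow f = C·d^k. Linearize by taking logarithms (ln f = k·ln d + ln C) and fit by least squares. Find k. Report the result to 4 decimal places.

Taking logs, ln f = k·ln d + ln C, so regress ln f on ln d.
Sums: Σln d = 7.9655, Σ(ln d)² = 13.2535, Σln f = 11.5439, Σln d·ln f = 16.4954.
Normal system: [[13.2535, 7.9655]; [7.9655, 6]]·[k, ln C]ᵀ = [16.4954, 11.5439]ᵀ.
Solving (det = 16.0713): k = 0.43672, ln C = 1.34420.

k = 0.4367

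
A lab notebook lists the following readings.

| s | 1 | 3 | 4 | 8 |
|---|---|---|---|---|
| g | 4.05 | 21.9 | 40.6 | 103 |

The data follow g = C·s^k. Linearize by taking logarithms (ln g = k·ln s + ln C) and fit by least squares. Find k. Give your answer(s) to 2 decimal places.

k = 1.57

Linearized form: ln g = k·ln s + ln C. From the 4 transformed points,
Σln s = 4.5643, Σ(ln s)² = 7.4528, Σln g = 12.8237, Σln s·ln g = 18.1630.
Equations: 7.4528·k + 4.5643·ln C = 18.1630;  4.5643·k + 4·ln C = 12.8237.
Solving (det = 8.9781): k = 1.57274, ln C = 1.41129.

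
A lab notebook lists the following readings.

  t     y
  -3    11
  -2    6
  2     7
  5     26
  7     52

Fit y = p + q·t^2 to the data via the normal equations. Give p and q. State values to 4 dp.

p = 2.0797, q = 1.0066

Setting ∂/∂p … = 0 gives: 5·p + 91·q = 102;  91·p + 3139·q = 3349.
det = 5·3139 − 91² = 7414.
p = (102·3139 − 91·3349)/7414 = 15419/7414; q = (5·3349 − 91·102)/7414 = 7463/7414.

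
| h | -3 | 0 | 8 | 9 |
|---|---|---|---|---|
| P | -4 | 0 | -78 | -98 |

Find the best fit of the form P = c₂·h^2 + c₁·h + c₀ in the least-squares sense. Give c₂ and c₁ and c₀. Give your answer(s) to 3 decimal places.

c₂ = -1.026, c₁ = -1.636, c₀ = 0.209

Entries of XᵀX: Σh^2·h^2 = 10738, Σh^2·h = 1214, Σh^2 = 154, Σh·h = 154, Σh = 14, Σ1 = 4.
Right-hand side: Σh^2·P = -12966, Σh·P = -1494, ΣP = -180.
Inverting the 3×3 Gram matrix, [c₂, c₁, c₀]ᵀ = [-281/274, -2241/1370, 143/685]ᵀ.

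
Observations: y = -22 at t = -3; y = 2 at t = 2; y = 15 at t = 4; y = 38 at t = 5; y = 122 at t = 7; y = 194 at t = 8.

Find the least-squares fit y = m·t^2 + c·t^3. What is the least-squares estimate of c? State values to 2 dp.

c = 0.50

The normal system MᵀM·[m, c]ᵀ = Mᵀy is [[7475, 53513]; [53513, 400307]]·[m, c]ᵀ = [19394, 147494]ᵀ.
Eliminating c: 400307·(row 1) − 53513·(row 2) gives 128653656·m = 400307·19394 − 53513·147494 = -129292464, so m = -5387186/5360569.
Then c = (147494 − 53513·(-5387186/5360569))/400307 = 2695272/5360569.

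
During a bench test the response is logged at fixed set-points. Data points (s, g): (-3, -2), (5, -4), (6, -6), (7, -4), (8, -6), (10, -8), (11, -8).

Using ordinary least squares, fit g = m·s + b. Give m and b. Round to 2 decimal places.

m = -0.43, b = -2.71

The normal system XᵀX·[m, b]ᵀ = Xᵀg is [[404, 44]; [44, 7]]·[m, b]ᵀ = [-294, -38]ᵀ.
Eliminating b: 7·(row 1) − 44·(row 2) gives 892·m = 7·(-294) − 44·(-38) = -386, so m = -193/446.
Then b = ((-38) − 44·(-193/446))/7 = -604/223.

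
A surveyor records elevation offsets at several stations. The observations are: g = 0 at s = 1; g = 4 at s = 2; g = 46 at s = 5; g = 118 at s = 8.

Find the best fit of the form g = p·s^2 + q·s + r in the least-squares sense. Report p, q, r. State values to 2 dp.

p = 1.82, q = 0.64, r = -3.27

From the data, Σs^2·s^2 = 4738, Σs^2·s = 646, Σs^2 = 94, Σs·s = 94, Σs = 16, Σ1 = 4.
And Σs^2·g = 8718, Σs·g = 1182, Σg = 168.
Row-reducing yields p = 20/11, q = 7/11, r = -36/11.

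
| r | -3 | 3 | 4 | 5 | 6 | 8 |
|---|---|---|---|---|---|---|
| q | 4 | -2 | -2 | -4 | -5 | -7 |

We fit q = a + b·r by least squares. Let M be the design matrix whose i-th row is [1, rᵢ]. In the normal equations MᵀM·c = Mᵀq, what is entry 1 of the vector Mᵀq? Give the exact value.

Entry 1 ↔ basis 1, so (Mᵀq)_{1} = Σᵢ qᵢ = (1)·(4) + (1)·(-2) + (1)·(-2) + (1)·(-4) + (1)·(-5) + (1)·(-7) = -16.

-16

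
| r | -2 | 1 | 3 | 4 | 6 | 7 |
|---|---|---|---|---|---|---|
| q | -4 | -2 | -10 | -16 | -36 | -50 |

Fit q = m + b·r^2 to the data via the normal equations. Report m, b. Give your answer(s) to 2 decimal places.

The normal equations are: 6·m + 115·b = -118;  115·m + 4051·b = -4110.
Determinant 6·4051 − 115² = 11081.
m = ((-118)·4051 − 115·(-4110))/11081 = -5368/11081; b = (6·(-4110) − 115·(-118))/11081 = -11090/11081.

m = -0.48, b = -1.00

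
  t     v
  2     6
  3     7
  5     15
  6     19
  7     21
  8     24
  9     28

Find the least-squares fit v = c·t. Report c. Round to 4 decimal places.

c = 3.0336

Normal-equation sums: Σt·t = 268.
For Xᵀv: Σt·v = 813.
c = 813/268 = 3.03358.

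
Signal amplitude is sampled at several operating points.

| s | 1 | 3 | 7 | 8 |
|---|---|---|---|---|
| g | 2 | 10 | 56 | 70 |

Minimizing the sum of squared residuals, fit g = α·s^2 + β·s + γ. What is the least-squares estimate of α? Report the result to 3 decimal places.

α = 1.061

Entries of MᵀM: Σs^2·s^2 = 6579, Σs^2·s = 883, Σs^2 = 123, Σs·s = 123, Σs = 19, Σ1 = 4.
For Mᵀg: Σs^2·g = 7316, Σs·g = 984, Σg = 138.
MᵀM·[α, β, γ]ᵀ = Mᵀg becomes [[6579, 883, 123]; [883, 123, 19]; [123, 19, 4]]·[α, β, γ]ᵀ = [7316, 984, 138]ᵀ.
Inverting the 3×3 Gram matrix, [α, β, γ]ᵀ = [2485/2342, 823/2342, 238/1171]ᵀ.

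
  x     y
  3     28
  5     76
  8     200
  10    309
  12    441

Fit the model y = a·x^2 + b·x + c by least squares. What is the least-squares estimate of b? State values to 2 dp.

The normal system AᵀA·[a, b, c]ᵀ = Aᵀy is [[35538, 3392, 342]; [3392, 342, 38]; [342, 38, 5]]·[a, b, c]ᵀ = [109356, 10446, 1054]ᵀ.
Row-reducing yields a = 64270/21991, b = 49023/21991, c = -132940/21991.

b = 2.23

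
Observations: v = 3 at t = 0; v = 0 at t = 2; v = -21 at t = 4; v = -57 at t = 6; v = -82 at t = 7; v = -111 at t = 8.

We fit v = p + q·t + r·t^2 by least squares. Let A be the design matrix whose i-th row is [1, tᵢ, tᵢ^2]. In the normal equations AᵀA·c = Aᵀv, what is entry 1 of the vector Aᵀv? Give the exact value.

-268

Entry 1 ↔ basis 1, so (Aᵀv)_{1} = Σᵢ vᵢ = (1)·(3) + (1)·(0) + (1)·(-21) + (1)·(-57) + (1)·(-82) + (1)·(-111) = -268.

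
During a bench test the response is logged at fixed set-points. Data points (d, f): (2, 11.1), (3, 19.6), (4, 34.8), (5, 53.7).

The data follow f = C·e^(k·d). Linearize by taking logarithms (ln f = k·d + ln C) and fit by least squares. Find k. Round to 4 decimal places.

With ln fᵢ as the transformed response and dᵢ as the regressor:
Σd = 14.0000, Σ(d)² = 54.0000, Σln f = 12.9155, Σd·ln f = 47.8560.
Equations: 54.0000·k + 14.0000·ln C = 47.8560;  14.0000·k + 4·ln C = 12.9155.
Slope k = (n·Σd·ln f − Σd·Σln f)/(n·Σ(d)² − (Σd)²) = (4·47.8560 − 14.0000·12.9155)/20.0000 = 0.53035; ln C = (Σln f − k·Σd)/n = 1.37265.

k = 0.5303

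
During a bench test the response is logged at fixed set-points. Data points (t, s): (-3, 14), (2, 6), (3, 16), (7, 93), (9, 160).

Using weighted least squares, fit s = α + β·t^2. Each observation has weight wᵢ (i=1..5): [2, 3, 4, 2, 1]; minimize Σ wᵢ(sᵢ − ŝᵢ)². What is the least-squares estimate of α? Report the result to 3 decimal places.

α = -2.461

Setting ∂/∂α … = 0 gives: 12·α + 245·β = 456;  245·α + 11897·β = 22974.
(Σwᵢ·1 = 12, Σwᵢ·t^2 = 245, Σwᵢ·t^2·t^2 = 11897, Σwᵢ·s = 456, Σwᵢ·t^2·s = 22974.)
Determinant 12·11897 − 245² = 82739.
α = (456·11897 − 245·22974)/82739 = -203598/82739; β = (12·22974 − 245·456)/82739 = 163968/82739.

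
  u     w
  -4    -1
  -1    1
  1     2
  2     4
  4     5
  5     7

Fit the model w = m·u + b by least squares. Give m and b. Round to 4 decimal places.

Entries of AᵀA: Σu·u = 63, Σu = 7, Σ1 = 6.
Moment sums: Σu·w = 68, Σw = 18.
Eliminating b: 6·(row 1) − 7·(row 2) gives 329·m = 6·68 − 7·18 = 282, so m = 6/7.
Then b = (18 − 7·(6/7))/6 = 2.

m = 0.8571, b = 2.0000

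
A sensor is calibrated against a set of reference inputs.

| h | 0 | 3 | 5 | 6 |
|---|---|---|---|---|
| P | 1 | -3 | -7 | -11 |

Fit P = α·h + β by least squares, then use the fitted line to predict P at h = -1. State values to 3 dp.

P̂ = 3.571

Compute the Gram sums: Σh·h = 70, Σh = 14, Σ1 = 4.
For XᵀP: Σh·P = -110, ΣP = -20.
det = 70·4 − 14² = 84.
α = ((-110)·4 − 14·(-20))/84 = -40/21; β = (70·(-20) − 14·(-110))/84 = 5/3.
At h = -1: P̂ = (-40/21)·(-1) + (5/3)·(1) = 25/7.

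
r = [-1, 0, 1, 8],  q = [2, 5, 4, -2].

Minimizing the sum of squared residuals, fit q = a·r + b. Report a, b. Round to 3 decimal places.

a = -0.640, b = 3.530

XᵀX·[a, b]ᵀ = Xᵀq reads: 66·a + 8·b = -14;  8·a + 4·b = 9.
det = 66·4 − 8² = 200.
a = ((-14)·4 − 8·9)/200 = -16/25; b = (66·9 − 8·(-14))/200 = 353/100.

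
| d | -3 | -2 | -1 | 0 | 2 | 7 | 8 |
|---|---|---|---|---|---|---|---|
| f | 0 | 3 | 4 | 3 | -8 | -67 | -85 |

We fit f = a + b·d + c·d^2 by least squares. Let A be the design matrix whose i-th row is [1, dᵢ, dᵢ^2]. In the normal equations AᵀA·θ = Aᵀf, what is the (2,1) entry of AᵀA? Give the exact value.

11

Row 2 ↔ basis d, column 1 ↔ basis 1, so (AᵀA)_{2,1} = Σᵢ d = (-3)·(1) + (-2)·(1) + (-1)·(1) + (0)·(1) + (2)·(1) + (7)·(1) + (8)·(1) = 11.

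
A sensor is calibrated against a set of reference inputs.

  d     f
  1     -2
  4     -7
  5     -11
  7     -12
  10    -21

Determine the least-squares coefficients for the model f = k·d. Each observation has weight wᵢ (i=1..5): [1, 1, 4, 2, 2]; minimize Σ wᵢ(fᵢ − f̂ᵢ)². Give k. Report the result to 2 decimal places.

The normal system AᵀWA·[k]ᵀ = AᵀWf is [[415]]·[k]ᵀ = [-838]ᵀ.
k = (-838)/415 = -2.01928.

k = -2.02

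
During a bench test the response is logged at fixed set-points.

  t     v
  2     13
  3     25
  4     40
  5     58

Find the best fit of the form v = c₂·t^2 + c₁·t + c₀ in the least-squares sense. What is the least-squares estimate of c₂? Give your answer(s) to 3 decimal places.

With design matrix A, AᵀA = [[978, 224, 54]; [224, 54, 14]; [54, 14, 4]] and Aᵀv = [2367, 551, 136]ᵀ.
Solving the 3×3 system (Gaussian elimination) gives c₂ = 3/2, c₁ = 9/2, c₀ = -2.

c₂ = 1.500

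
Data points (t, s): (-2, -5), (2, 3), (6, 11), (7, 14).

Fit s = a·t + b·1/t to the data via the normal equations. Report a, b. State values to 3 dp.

a = 1.925, b = 0.243

The normal system MᵀM·[a, b]ᵀ = Mᵀs is [[93, 4]; [4, 967/1764]]·[a, b]ᵀ = [180, 47/6]ᵀ.
Determinant 93·(967/1764) − 4² = 20569/588.
a = (180·(967/1764) − 4·(47/6))/(20569/588) = 39596/20569; b = (93·(47/6) − 4·180)/(20569/588) = 4998/20569.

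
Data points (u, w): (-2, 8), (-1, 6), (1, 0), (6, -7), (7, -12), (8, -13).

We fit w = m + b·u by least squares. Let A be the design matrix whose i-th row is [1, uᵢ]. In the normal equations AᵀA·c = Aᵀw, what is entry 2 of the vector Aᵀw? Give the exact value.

Entry 2 ↔ basis u, so (Aᵀw)_{2} = Σᵢ (u)·wᵢ = (-2)·(8) + (-1)·(6) + (1)·(0) + (6)·(-7) + (7)·(-12) + (8)·(-13) = -252.

-252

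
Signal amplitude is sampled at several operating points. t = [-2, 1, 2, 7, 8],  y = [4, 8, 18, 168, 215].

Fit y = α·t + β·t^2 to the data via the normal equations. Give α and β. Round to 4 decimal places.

The normal equations are: 122·α + 856·β = 2932;  856·α + 6530·β = 22088.
Determinant 122·6530 − 856² = 63924.
α = (2932·6530 − 856·22088)/63924 = 19886/5327; β = (122·22088 − 856·2932)/63924 = 15412/5327.

α = 3.7331, β = 2.8932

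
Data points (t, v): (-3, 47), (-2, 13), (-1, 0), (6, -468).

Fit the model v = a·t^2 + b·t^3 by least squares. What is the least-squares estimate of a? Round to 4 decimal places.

With design matrix M, MᵀM = [[1394, 7500]; [7500, 47450]] and Mᵀv = [-16373, -102461]ᵀ.
Eliminating b: 47450·(row 1) − 7500·(row 2) gives 9895300·a = 47450·(-16373) − 7500·(-102461) = -8441350, so a = -168827/197906.
Then b = ((-102461) − 7500·(-168827/197906))/47450 = -10016567/4947650.

a = -0.8531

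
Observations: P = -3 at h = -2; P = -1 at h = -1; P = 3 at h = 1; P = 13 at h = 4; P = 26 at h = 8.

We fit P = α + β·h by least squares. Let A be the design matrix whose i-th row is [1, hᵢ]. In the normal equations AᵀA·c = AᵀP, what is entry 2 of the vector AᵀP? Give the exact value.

Entry 2 ↔ basis h, so (AᵀP)_{2} = Σᵢ (h)·Pᵢ = (-2)·(-3) + (-1)·(-1) + (1)·(3) + (4)·(13) + (8)·(26) = 270.

270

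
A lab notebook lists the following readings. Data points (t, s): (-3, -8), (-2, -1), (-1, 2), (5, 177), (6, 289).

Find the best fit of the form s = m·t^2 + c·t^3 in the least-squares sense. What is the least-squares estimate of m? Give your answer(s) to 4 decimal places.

m = 2.0736

Normal-equation sums: Σt^2·t^2 = 2019, Σt^2·t^3 = 10625, Σt^3·t^3 = 63075.
Right-hand side: Σt^2·s = 14755, Σt^3·s = 84771.
Normal equations: [[2019, 10625]; [10625, 63075]]·[m, c]ᵀ = [14755, 84771]ᵀ.
Δ = 2019·63075 − 10625² = 14457800.
m = (14755·63075 − 10625·84771)/14457800 = 599595/289156; c = (2019·84771 − 10625·14755)/14457800 = 7190387/7228900.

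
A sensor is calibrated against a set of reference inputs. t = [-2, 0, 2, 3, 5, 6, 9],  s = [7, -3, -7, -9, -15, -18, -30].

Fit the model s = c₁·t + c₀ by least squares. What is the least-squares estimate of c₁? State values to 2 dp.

c₁ = -3.14

Sums needed: Σt·t = 159, Σt = 23, Σ1 = 7.
Right-hand side: Σt·s = -508, Σs = -75.
So XᵀX·[c₁, c₀]ᵀ = Xᵀs: [[159, 23]; [23, 7]]·[c₁, c₀]ᵀ = [-508, -75]ᵀ.
Eliminating c₀: 7·(row 1) − 23·(row 2) gives 584·c₁ = 7·(-508) − 23·(-75) = -1831, so c₁ = -1831/584.
Then c₀ = ((-75) − 23·(-1831/584))/7 = -241/584.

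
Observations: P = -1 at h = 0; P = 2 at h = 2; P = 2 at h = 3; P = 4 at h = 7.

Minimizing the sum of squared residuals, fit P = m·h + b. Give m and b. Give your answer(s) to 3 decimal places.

Forming AᵀA = [[62, 12]; [12, 4]] and AᵀP = [38, 7]ᵀ gives AᵀA·[m, b]ᵀ = AᵀP.
Determinant 62·4 − 12² = 104.
m = (38·4 − 12·7)/104 = 17/26; b = (62·7 − 12·38)/104 = -11/52.

m = 0.654, b = -0.212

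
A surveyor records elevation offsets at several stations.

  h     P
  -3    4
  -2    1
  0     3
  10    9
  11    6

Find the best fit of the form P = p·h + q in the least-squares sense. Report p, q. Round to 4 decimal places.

Forming AᵀA = [[234, 16]; [16, 5]] and AᵀP = [142, 23]ᵀ gives AᵀA·[p, q]ᵀ = AᵀP.
det = 234·5 − 16² = 914.
p = (142·5 − 16·23)/914 = 171/457; q = (234·23 − 16·142)/914 = 1555/457.

p = 0.3742, q = 3.4026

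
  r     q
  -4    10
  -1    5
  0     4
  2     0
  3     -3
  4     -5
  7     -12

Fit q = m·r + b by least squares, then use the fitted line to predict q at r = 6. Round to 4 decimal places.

q̂ = -9.0570

The normal equations are: 95·m + 11·b = -158;  11·m + 7·b = -1.
(Σr·r = 95, Σr = 11, Σ1 = 7, Σr·q = -158, Σq = -1.)
det = 95·7 − 11² = 544.
m = ((-158)·7 − 11·(-1))/544 = -1095/544; b = (95·(-1) − 11·(-158))/544 = 1643/544.
At r = 6: q̂ = (-1095/544)·(6) + (1643/544)·(1) = -4927/544.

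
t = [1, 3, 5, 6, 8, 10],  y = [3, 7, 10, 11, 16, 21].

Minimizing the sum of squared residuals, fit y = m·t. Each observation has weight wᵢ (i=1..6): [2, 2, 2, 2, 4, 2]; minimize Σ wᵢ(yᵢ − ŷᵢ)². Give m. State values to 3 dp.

The normal equations are: 598·m = 1212.
(Σwᵢ·t·t = 598, Σwᵢ·t·y = 1212.)
Hence m = 1212 / 598 ≈ 2.02676.

m = 2.027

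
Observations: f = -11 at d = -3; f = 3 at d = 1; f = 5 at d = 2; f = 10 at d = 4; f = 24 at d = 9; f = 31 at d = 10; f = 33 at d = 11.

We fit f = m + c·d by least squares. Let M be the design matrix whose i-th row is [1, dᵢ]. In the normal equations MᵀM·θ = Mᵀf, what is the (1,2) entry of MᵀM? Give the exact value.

34

Row 1 ↔ basis 1, column 2 ↔ basis d, so (MᵀM)_{1,2} = Σᵢ d = (1)·(-3) + (1)·(1) + (1)·(2) + (1)·(4) + (1)·(9) + (1)·(10) + (1)·(11) = 34.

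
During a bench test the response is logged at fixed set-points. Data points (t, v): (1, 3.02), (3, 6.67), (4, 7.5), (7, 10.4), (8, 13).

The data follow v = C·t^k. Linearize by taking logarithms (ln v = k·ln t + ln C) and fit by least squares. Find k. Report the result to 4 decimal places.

Let Y = ln v. Fitting Y = k·ln t + ln C by least squares:
Sums: Σln t = 6.5103, Σ(ln t)² = 11.2394, Σln v = 9.9245, Σln t·ln v = 14.7686.
Normal system: [[11.2394, 6.5103]; [6.5103, 5]]·[k, ln C]ᵀ = [14.7686, 9.9245]ᵀ.
Solving (det = 13.8136): k = 0.66831, ln C = 1.11473.

k = 0.6683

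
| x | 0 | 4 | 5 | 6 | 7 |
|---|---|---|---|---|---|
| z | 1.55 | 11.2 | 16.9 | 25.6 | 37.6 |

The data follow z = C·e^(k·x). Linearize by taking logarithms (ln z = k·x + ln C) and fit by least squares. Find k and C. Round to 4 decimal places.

Let Y = ln z. Fitting Y = k·x + ln C by least squares:
Σx = 22.0000, Σ(x)² = 126.0000, Σln z = 12.5511, Σx·ln z = 68.6448.
Normal system: [[126.0000, 22.0000]; [22.0000, 5]]·[k, ln C]ᵀ = [68.6448, 12.5511]ᵀ.
Slope k = (n·Σx·ln z − Σx·Σln z)/(n·Σ(x)² − (Σx)²) = (5·68.6448 − 22.0000·12.5511)/146.0000 = 0.45959; ln C = (Σln z − k·Σx)/n = 0.48802, so C = exp(0.48802) = 1.62908.

k = 0.4596, C = 1.6291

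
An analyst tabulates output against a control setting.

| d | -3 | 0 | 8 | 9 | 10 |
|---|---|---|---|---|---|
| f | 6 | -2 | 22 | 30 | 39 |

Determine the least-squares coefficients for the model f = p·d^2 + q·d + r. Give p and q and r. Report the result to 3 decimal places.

p = 0.527, q = -1.169, r = -2.160

With design matrix X, XᵀX = [[20738, 2214, 254]; [2214, 254, 24]; [254, 24, 5]] and Xᵀf = [7792, 818, 95]ᵀ.
Row-reducing yields p = 2479/4704, q = -1833/1568, r = -5081/2352.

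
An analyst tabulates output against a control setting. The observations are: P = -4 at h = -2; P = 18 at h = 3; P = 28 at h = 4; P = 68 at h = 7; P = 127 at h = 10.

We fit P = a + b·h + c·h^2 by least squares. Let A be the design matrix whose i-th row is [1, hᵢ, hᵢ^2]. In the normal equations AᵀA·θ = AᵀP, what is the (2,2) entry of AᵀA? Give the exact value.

Row 2 ↔ basis h, column 2 ↔ basis h, so (AᵀA)_{2,2} = Σᵢ (h)·(h) = (-2)·(-2) + (3)·(3) + (4)·(4) + (7)·(7) + (10)·(10) = 178.

178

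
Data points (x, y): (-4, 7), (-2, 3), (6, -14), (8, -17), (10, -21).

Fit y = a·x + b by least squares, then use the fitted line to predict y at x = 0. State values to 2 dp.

Sums needed: Σx·x = 220, Σx = 18, Σ1 = 5.
Moment sums: Σx·y = -464, Σy = -42.
So MᵀM·[a, b]ᵀ = Mᵀy: [[220, 18]; [18, 5]]·[a, b]ᵀ = [-464, -42]ᵀ.
Determinant 220·5 − 18² = 776.
a = ((-464)·5 − 18·(-42))/776 = -391/194; b = (220·(-42) − 18·(-464))/776 = -111/97.
At x = 0: ŷ = (-391/194)·(0) + (-111/97)·(1) = -111/97.

ŷ = -1.14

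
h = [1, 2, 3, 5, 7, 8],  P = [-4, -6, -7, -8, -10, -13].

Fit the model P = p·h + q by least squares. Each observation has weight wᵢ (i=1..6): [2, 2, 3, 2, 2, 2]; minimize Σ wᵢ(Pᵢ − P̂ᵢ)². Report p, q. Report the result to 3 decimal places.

Entries of AᵀWA: Σwᵢ·h·h = 313, Σwᵢ·h = 55, Σwᵢ·1 = 13.
Moment sums: Σwᵢ·h·P = -523, Σwᵢ·P = -103.
AᵀWA·[p, q]ᵀ = AᵀWP becomes [[313, 55]; [55, 13]]·[p, q]ᵀ = [-523, -103]ᵀ.
Δ = 313·13 − 55² = 1044.
p = ((-523)·13 − 55·(-103))/1044 = -63/58; q = (313·(-103) − 55·(-523))/1044 = -193/58.

p = -1.086, q = -3.328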